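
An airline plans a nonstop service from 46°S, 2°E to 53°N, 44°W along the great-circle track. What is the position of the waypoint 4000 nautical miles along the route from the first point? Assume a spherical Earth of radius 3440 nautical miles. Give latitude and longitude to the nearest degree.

Write both endpoints as unit vectors p₁, p₂ with components (cos φ cos λ, cos φ sin λ, sin φ).
The central angle between the endpoints is δ = arccos(p₁·p₂) ≈ 1.859 rad (106.5°). The total great-circle distance is δ·R ≈ 1.859 × 3440 ≈ 6394 nmi, so the target fraction is f = 4000/6394 ≈ 0.626.
Interpolate at f ≈ 0.626 with slerp weights a = sin((1−f)δ)/sin δ ≈ 0.669, b = sin(fδ)/sin δ ≈ 0.957.
p = a·p₁ + b·p₂ ≈ (0.879, -0.384, 0.284); φ = arcsin(p_z) ≈ 16.47°, λ = atan2(p_y, p_x) ≈ -23.61°.

≈ 16°N, 24°W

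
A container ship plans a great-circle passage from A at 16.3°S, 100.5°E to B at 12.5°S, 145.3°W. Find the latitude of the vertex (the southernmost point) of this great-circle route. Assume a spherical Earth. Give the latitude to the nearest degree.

The great circle lies in the plane with unit normal n̂ = (p₁ × p₂)/|p₁ × p₂|.
Here n̂_z ≈ +0.903; the vertex latitude is φ_max = arccos|n̂_z| ≈ 25.4°.

≈ 25°S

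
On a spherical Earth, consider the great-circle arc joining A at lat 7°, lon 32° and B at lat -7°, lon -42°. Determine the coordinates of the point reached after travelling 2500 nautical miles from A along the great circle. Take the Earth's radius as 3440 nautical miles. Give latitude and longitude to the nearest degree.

The haversine formula gives a central angle δ ≈ 1.311 rad (75.1°) between the endpoints. The total great-circle distance is δ·R ≈ 1.311 × 3440 ≈ 4511 nmi, so the target fraction is f = 2500/4511 ≈ 0.554.
Interpolate at f ≈ 0.554 with slerp weights a = sin((1−f)δ)/sin δ ≈ 0.571, b = sin(fδ)/sin δ ≈ 0.687.
p = a·p₁ + b·p₂ ≈ (0.988, -0.156, -0.014); φ = arcsin(p_z) ≈ -0.81°, λ = atan2(p_y, p_x) ≈ -8.99°.

≈ lat -1°, lon -9°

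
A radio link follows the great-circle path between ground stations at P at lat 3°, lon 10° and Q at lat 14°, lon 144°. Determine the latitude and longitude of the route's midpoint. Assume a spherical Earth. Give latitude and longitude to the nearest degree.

Convert each endpoint to a unit vector on the sphere (x = cos φ cos λ, y = cos φ sin λ, z = sin φ).
The central angle between the endpoints is δ = arccos(p₁·p₂) ≈ 2.292 rad (131.3°).
Interpolate at f = 1/2 with slerp weights a = sin((1−f)δ)/sin δ ≈ 1.213, b = sin(fδ)/sin δ ≈ 1.213.
p = a·p₁ + b·p₂ ≈ (0.241, 0.902, 0.357); φ = arcsin(p_z) ≈ 20.92°, λ = atan2(p_y, p_x) ≈ 75.06°.

≈ lat 21°, lon 75°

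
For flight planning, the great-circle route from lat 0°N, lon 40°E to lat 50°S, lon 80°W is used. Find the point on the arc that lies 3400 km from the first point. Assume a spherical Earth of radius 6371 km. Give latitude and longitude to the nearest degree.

≈ lat 24°S, lon 21°E

Write both endpoints as unit vectors p₁, p₂ with components (cos φ cos λ, cos φ sin λ, sin φ).
The central angle between the endpoints is δ = arccos(p₁·p₂) ≈ 1.898 rad (108.7°). The total great-circle distance is δ·R ≈ 1.898 × 6371 ≈ 12092 km, so the target fraction is f = 3400/12092 ≈ 0.281.
Interpolate at f ≈ 0.281 with slerp weights a = sin((1−f)δ)/sin δ ≈ 1.034, b = sin(fδ)/sin δ ≈ 0.537.
p = a·p₁ + b·p₂ ≈ (0.852, 0.324, -0.412); φ = arcsin(p_z) ≈ -24.30°, λ = atan2(p_y, p_x) ≈ 20.85°.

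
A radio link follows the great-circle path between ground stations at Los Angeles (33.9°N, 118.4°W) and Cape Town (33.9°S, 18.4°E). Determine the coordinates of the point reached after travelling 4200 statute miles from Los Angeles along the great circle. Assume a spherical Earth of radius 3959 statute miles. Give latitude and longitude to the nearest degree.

≈ (7°N, 59°W)

Convert each endpoint to a unit vector on the sphere (x = cos φ cos λ, y = cos φ sin λ, z = sin φ).
The central angle between the endpoints is δ = arccos(p₁·p₂) ≈ 2.521 rad (144.4°). The total great-circle distance is δ·R ≈ 2.521 × 3959 ≈ 9979 mi, so the target fraction is f = 4200/9979 ≈ 0.421.
Interpolate at f ≈ 0.421 with slerp weights a = sin((1−f)δ)/sin δ ≈ 1.708, b = sin(fδ)/sin δ ≈ 1.500.
p = a·p₁ + b·p₂ ≈ (0.507, -0.854, 0.116); φ = arcsin(p_z) ≈ 6.66°, λ = atan2(p_y, p_x) ≈ -59.30°.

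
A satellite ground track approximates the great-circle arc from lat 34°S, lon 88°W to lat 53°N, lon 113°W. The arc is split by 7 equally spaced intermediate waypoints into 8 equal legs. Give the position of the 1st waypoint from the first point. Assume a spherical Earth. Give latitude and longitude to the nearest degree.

The haversine formula gives a central angle δ ≈ 1.565 rad (89.7°) between the endpoints.
Interpolate at f = 1/8 with slerp weights a = sin((1−f)δ)/sin δ ≈ 0.980, b = sin(fδ)/sin δ ≈ 0.194.
p = a·p₁ + b·p₂ ≈ (-0.017, -0.920, -0.393); φ = arcsin(p_z) ≈ -23.12°, λ = atan2(p_y, p_x) ≈ -91.08°.

≈ lat 23°S, lon 91°W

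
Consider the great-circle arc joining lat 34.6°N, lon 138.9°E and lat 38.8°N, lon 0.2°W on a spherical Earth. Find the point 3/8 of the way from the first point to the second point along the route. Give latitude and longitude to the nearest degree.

≈ lat 61°N, lon 99°E

The haversine formula gives a central angle δ ≈ 1.700 rad (97.4°) between the endpoints.
Interpolate at f = 3/8 with slerp weights a = sin((1−f)δ)/sin δ ≈ 0.881, b = sin(fδ)/sin δ ≈ 0.600.
p = a·p₁ + b·p₂ ≈ (-0.079, 0.475, 0.876); φ = arcsin(p_z) ≈ 61.21°, λ = atan2(p_y, p_x) ≈ 99.40°.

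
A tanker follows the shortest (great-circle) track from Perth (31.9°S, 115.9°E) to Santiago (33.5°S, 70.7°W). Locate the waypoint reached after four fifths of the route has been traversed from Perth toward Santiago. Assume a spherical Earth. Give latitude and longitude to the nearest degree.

≈ (56°S, 75°W)

The haversine formula gives a central angle δ ≈ 1.995 rad (114.3°) between the endpoints.
Interpolate at f = 4/5 with slerp weights a = sin((1−f)δ)/sin δ ≈ 0.426, b = sin(fδ)/sin δ ≈ 1.097.
p = a·p₁ + b·p₂ ≈ (0.144, -0.538, -0.831); φ = arcsin(p_z) ≈ -56.17°, λ = atan2(p_y, p_x) ≈ -74.98°.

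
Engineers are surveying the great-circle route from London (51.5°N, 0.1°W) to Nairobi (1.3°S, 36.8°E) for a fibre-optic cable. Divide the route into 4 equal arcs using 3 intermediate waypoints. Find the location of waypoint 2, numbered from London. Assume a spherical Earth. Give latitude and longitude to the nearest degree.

From cos δ = sin φ₁ sin φ₂ + cos φ₁ cos φ₂ cos Δλ, the central angle is δ ≈ 1.070 rad (61.3°).
Interpolate at f = 2/4 with slerp weights a = sin((1−f)δ)/sin δ ≈ 0.581, b = sin(fδ)/sin δ ≈ 0.581.
p = a·p₁ + b·p₂ ≈ (0.827, 0.347, 0.442); φ = arcsin(p_z) ≈ 26.21°, λ = atan2(p_y, p_x) ≈ 22.79°.

≈ (26°N, 23°E)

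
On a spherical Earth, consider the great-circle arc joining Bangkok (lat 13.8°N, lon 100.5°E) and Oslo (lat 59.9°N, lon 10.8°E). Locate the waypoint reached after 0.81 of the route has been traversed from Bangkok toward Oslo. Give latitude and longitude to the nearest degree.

≈ lat 58°N, lon 40°E

The haversine formula gives a central angle δ ≈ 1.360 rad (77.9°) between the endpoints.
Interpolate at f = 0.81 with slerp weights a = sin((1−f)δ)/sin δ ≈ 0.261, b = sin(fδ)/sin δ ≈ 0.912.
p = a·p₁ + b·p₂ ≈ (0.403, 0.335, 0.852); φ = arcsin(p_z) ≈ 58.38°, λ = atan2(p_y, p_x) ≈ 39.75°.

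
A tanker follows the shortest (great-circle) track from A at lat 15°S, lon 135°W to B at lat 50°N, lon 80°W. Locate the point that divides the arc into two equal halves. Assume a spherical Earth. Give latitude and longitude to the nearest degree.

Convert each endpoint to a unit vector on the sphere (x = cos φ cos λ, y = cos φ sin λ, z = sin φ).
The central angle between the endpoints is δ = arccos(p₁·p₂) ≈ 1.412 rad (80.9°).
Interpolate at f = 1/2 with slerp weights a = sin((1−f)δ)/sin δ ≈ 0.657, b = sin(fδ)/sin δ ≈ 0.657.
p = a·p₁ + b·p₂ ≈ (-0.375, -0.865, 0.333); φ = arcsin(p_z) ≈ 19.47°, λ = atan2(p_y, p_x) ≈ -113.47°.

≈ lat 19°N, lon 113°W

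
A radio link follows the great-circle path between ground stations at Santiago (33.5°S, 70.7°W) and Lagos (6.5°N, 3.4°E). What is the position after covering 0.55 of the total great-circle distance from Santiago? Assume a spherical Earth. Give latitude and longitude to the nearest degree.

≈ 15°S, 26°W

Convert each endpoint to a unit vector on the sphere (x = cos φ cos λ, y = cos φ sin λ, z = sin φ).
The central angle between the endpoints is δ = arccos(p₁·p₂) ≈ 1.406 rad (80.5°).
Interpolate at f = 0.55 with slerp weights a = sin((1−f)δ)/sin δ ≈ 0.599, b = sin(fδ)/sin δ ≈ 0.708.
p = a·p₁ + b·p₂ ≈ (0.867, -0.430, -0.251); φ = arcsin(p_z) ≈ -14.52°, λ = atan2(p_y, p_x) ≈ -26.37°.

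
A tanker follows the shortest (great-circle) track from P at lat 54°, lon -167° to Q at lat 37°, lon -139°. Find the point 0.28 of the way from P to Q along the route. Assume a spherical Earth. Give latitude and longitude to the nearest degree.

Write both endpoints as unit vectors p₁, p₂ with components (cos φ cos λ, cos φ sin λ, sin φ).
The central angle between the endpoints is δ = arccos(p₁·p₂) ≈ 0.448 rad (25.7°).
Interpolate at f = 0.28 with slerp weights a = sin((1−f)δ)/sin δ ≈ 0.732, b = sin(fδ)/sin δ ≈ 0.289.
p = a·p₁ + b·p₂ ≈ (-0.593, -0.248, 0.766); φ = arcsin(p_z) ≈ 49.98°, λ = atan2(p_y, p_x) ≈ -157.30°.

≈ lat 50°, lon -157°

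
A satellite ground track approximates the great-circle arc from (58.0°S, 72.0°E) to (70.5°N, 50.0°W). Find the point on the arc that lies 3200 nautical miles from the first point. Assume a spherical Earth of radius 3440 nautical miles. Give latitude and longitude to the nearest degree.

≈ (10°S, 41°E)

From cos δ = sin φ₁ sin φ₂ + cos φ₁ cos φ₂ cos Δλ, the central angle is δ ≈ 2.675 rad (153.3°). The total great-circle distance is δ·R ≈ 2.675 × 3440 ≈ 9202 nmi, so the target fraction is f = 3200/9202 ≈ 0.348.
Interpolate at f ≈ 0.348 with slerp weights a = sin((1−f)δ)/sin δ ≈ 2.190, b = sin(fδ)/sin δ ≈ 1.783.
p = a·p₁ + b·p₂ ≈ (0.741, 0.648, -0.177); φ = arcsin(p_z) ≈ -10.18°, λ = atan2(p_y, p_x) ≈ 41.16°.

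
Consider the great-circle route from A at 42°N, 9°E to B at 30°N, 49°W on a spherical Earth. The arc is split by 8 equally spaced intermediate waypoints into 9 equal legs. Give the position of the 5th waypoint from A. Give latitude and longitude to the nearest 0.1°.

≈ 38.9°N, 25.7°W

From cos δ = sin φ₁ sin φ₂ + cos φ₁ cos φ₂ cos Δλ, the central angle is δ ≈ 0.829 rad (47.5°).
Interpolate at f = 5/9 with slerp weights a = sin((1−f)δ)/sin δ ≈ 0.489, b = sin(fδ)/sin δ ≈ 0.603.
p = a·p₁ + b·p₂ ≈ (0.701, -0.337, 0.628); φ = arcsin(p_z) ≈ 38.93°, λ = atan2(p_y, p_x) ≈ -25.69°.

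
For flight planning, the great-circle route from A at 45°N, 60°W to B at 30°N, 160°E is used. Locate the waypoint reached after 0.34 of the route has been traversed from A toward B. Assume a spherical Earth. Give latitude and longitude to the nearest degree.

From cos δ = sin φ₁ sin φ₂ + cos φ₁ cos φ₂ cos Δλ, the central angle is δ ≈ 1.687 rad (96.6°).
Interpolate at f = 0.34 with slerp weights a = sin((1−f)δ)/sin δ ≈ 0.903, b = sin(fδ)/sin δ ≈ 0.546.
p = a·p₁ + b·p₂ ≈ (-0.125, -0.391, 0.912); φ = arcsin(p_z) ≈ 65.74°, λ = atan2(p_y, p_x) ≈ -107.74°.

≈ 66°N, 108°W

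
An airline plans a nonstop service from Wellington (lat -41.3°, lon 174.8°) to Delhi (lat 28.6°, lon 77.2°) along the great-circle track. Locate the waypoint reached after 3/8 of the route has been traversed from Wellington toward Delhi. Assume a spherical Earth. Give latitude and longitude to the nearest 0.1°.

Convert each endpoint to a unit vector on the sphere (x = cos φ cos λ, y = cos φ sin λ, z = sin φ).
The central angle between the endpoints is δ = arccos(p₁·p₂) ≈ 1.986 rad (113.8°).
Interpolate at f = 3/8 with slerp weights a = sin((1−f)δ)/sin δ ≈ 1.034, b = sin(fδ)/sin δ ≈ 0.741.
p = a·p₁ + b·p₂ ≈ (-0.629, 0.704, -0.328); φ = arcsin(p_z) ≈ -19.14°, λ = atan2(p_y, p_x) ≈ 131.78°.

≈ lat -19.1°, lon 131.8°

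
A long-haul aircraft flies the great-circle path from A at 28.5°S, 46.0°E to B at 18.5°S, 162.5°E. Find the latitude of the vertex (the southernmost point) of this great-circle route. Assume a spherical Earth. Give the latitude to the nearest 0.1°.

The great circle lies in the plane with unit normal n̂ = (p₁ × p₂)/|p₁ × p₂|.
Here n̂_z ≈ +0.765; the vertex latitude is φ_max = arccos|n̂_z| ≈ 40.1°.

≈ 40.1°S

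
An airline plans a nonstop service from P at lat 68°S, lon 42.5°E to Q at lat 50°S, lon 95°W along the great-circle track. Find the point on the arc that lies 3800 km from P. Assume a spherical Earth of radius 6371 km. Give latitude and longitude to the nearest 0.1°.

≈ lat 71.4°S, lon 72.9°W

Write both endpoints as unit vectors p₁, p₂ with components (cos φ cos λ, cos φ sin λ, sin φ).
The central angle between the endpoints is δ = arccos(p₁·p₂) ≈ 1.009 rad (57.8°). The total great-circle distance is δ·R ≈ 1.009 × 6371 ≈ 6428 km, so the target fraction is f = 3800/6428 ≈ 0.591.
Interpolate at f ≈ 0.591 with slerp weights a = sin((1−f)δ)/sin δ ≈ 0.474, b = sin(fδ)/sin δ ≈ 0.664.
p = a·p₁ + b·p₂ ≈ (0.094, -0.305, -0.948); φ = arcsin(p_z) ≈ -71.39°, λ = atan2(p_y, p_x) ≈ -72.94°.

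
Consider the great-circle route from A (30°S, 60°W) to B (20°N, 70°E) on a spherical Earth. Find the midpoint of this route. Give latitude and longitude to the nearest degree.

≈ (12°S, 10°E)

The haversine formula gives a central angle δ ≈ 2.338 rad (134.0°) between the endpoints.
Interpolate at f = 1/2 with slerp weights a = sin((1−f)δ)/sin δ ≈ 1.279, b = sin(fδ)/sin δ ≈ 1.279.
p = a·p₁ + b·p₂ ≈ (0.965, 0.170, -0.202); φ = arcsin(p_z) ≈ -11.65°, λ = atan2(p_y, p_x) ≈ 10.00°.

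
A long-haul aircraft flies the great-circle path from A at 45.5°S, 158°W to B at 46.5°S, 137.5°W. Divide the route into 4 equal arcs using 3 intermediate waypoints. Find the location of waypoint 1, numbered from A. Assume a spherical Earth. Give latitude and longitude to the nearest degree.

≈ 46°S, 153°W

From cos δ = sin φ₁ sin φ₂ + cos φ₁ cos φ₂ cos Δλ, the central angle is δ ≈ 0.248 rad (14.2°).
Interpolate at f = 1/4 with slerp weights a = sin((1−f)δ)/sin δ ≈ 0.753, b = sin(fδ)/sin δ ≈ 0.252.
p = a·p₁ + b·p₂ ≈ (-0.618, -0.315, -0.720); φ = arcsin(p_z) ≈ -46.09°, λ = atan2(p_y, p_x) ≈ -152.97°.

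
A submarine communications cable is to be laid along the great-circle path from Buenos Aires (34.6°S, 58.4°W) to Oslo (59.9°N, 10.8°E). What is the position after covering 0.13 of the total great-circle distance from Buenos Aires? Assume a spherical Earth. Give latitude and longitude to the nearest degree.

≈ 22°S, 51°W

Write both endpoints as unit vectors p₁, p₂ with components (cos φ cos λ, cos φ sin λ, sin φ).
The central angle between the endpoints is δ = arccos(p₁·p₂) ≈ 1.923 rad (110.2°).
Interpolate at f = 0.13 with slerp weights a = sin((1−f)δ)/sin δ ≈ 1.060, b = sin(fδ)/sin δ ≈ 0.264.
p = a·p₁ + b·p₂ ≈ (0.587, -0.718, -0.374); φ = arcsin(p_z) ≈ -21.95°, λ = atan2(p_y, p_x) ≈ -50.75°.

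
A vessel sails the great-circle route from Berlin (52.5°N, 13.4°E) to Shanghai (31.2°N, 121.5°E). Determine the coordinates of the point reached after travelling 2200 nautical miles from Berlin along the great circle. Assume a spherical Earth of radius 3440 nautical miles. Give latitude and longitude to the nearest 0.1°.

Write both endpoints as unit vectors p₁, p₂ with components (cos φ cos λ, cos φ sin λ, sin φ).
The central angle between the endpoints is δ = arccos(p₁·p₂) ≈ 1.319 rad (75.6°). The total great-circle distance is δ·R ≈ 1.319 × 3440 ≈ 4537 nmi, so the target fraction is f = 2200/4537 ≈ 0.485.
Interpolate at f ≈ 0.485 with slerp weights a = sin((1−f)δ)/sin δ ≈ 0.649, b = sin(fδ)/sin δ ≈ 0.616.
p = a·p₁ + b·p₂ ≈ (0.109, 0.541, 0.834); φ = arcsin(p_z) ≈ 56.51°, λ = atan2(p_y, p_x) ≈ 78.63°.

≈ (56.5°N, 78.6°E)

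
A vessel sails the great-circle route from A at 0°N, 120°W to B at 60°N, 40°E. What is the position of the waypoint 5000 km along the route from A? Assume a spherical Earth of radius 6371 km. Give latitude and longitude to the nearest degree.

From cos δ = sin φ₁ sin φ₂ + cos φ₁ cos φ₂ cos Δλ, the central angle is δ ≈ 2.060 rad (118.0°). The total great-circle distance is δ·R ≈ 2.060 × 6371 ≈ 13124 km, so the target fraction is f = 5000/13124 ≈ 0.381.
Interpolate at f ≈ 0.381 with slerp weights a = sin((1−f)δ)/sin δ ≈ 1.084, b = sin(fδ)/sin δ ≈ 0.801.
p = a·p₁ + b·p₂ ≈ (-0.235, -0.681, 0.693); φ = arcsin(p_z) ≈ 43.89°, λ = atan2(p_y, p_x) ≈ -109.05°.

≈ 44°N, 109°W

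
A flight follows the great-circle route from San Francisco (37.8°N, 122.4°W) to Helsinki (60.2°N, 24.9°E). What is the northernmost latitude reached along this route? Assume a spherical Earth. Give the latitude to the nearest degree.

The great circle lies in the plane with unit normal n̂ = (p₁ × p₂)/|p₁ × p₂|.
Here n̂_z ≈ +0.217; the vertex latitude is φ_max = arccos|n̂_z| ≈ 77.5°.

≈ 77°N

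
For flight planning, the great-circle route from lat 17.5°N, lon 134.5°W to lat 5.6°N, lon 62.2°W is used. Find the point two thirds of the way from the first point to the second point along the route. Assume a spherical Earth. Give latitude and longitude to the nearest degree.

From cos δ = sin φ₁ sin φ₂ + cos φ₁ cos φ₂ cos Δλ, the central angle is δ ≈ 1.247 rad (71.5°).
Interpolate at f = 2/3 with slerp weights a = sin((1−f)δ)/sin δ ≈ 0.426, b = sin(fδ)/sin δ ≈ 0.779.
p = a·p₁ + b·p₂ ≈ (0.077, -0.976, 0.204); φ = arcsin(p_z) ≈ 11.78°, λ = atan2(p_y, p_x) ≈ -85.49°.

≈ lat 12°N, lon 85°W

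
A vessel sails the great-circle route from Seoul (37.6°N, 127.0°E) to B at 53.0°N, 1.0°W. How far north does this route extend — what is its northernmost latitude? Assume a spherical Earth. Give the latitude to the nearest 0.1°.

≈ 67.5°N

The great circle lies in the plane with unit normal n̂ = (p₁ × p₂)/|p₁ × p₂|.
Here n̂_z ≈ -0.383; the vertex latitude is φ_max = arccos|n̂_z| ≈ 67.5°.
Check via Clairaut: cos φ_max = |cos φ₁| · sin C = cos(37.6°)·sin(28.9°) ≈ 0.383, again giving ≈ 67.5°.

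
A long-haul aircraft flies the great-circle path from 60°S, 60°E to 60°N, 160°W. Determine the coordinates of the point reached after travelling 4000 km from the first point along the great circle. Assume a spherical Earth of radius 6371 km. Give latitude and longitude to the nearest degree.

≈ 38°S, 105°E

Convert each endpoint to a unit vector on the sphere (x = cos φ cos λ, y = cos φ sin λ, z = sin φ).
The central angle between the endpoints is δ = arccos(p₁·p₂) ≈ 2.798 rad (160.3°). The total great-circle distance is δ·R ≈ 2.798 × 6371 ≈ 17825 km, so the target fraction is f = 4000/17825 ≈ 0.224.
Interpolate at f ≈ 0.224 with slerp weights a = sin((1−f)δ)/sin δ ≈ 2.450, b = sin(fδ)/sin δ ≈ 1.743.
p = a·p₁ + b·p₂ ≈ (-0.206, 0.763, -0.613); φ = arcsin(p_z) ≈ -37.78°, λ = atan2(p_y, p_x) ≈ 105.14°.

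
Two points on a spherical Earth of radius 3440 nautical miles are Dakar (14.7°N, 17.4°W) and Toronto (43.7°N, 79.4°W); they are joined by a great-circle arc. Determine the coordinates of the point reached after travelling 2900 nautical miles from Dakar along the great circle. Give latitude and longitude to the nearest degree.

≈ 41°N, 64°W

From cos δ = sin φ₁ sin φ₂ + cos φ₁ cos φ₂ cos Δλ, the central angle is δ ≈ 1.043 rad (59.8°). The total great-circle distance is δ·R ≈ 1.043 × 3440 ≈ 3588 nmi, so the target fraction is f = 2900/3588 ≈ 0.808.
Interpolate at f ≈ 0.808 with slerp weights a = sin((1−f)δ)/sin δ ≈ 0.230, b = sin(fδ)/sin δ ≈ 0.864.
p = a·p₁ + b·p₂ ≈ (0.327, -0.681, 0.655); φ = arcsin(p_z) ≈ 40.95°, λ = atan2(p_y, p_x) ≈ -64.33°.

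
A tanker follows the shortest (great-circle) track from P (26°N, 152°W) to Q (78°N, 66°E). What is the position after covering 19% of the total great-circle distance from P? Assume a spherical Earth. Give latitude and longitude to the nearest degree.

Convert each endpoint to a unit vector on the sphere (x = cos φ cos λ, y = cos φ sin λ, z = sin φ).
The central angle between the endpoints is δ = arccos(p₁·p₂) ≈ 1.285 rad (73.6°).
Interpolate at f = 0.19 with slerp weights a = sin((1−f)δ)/sin δ ≈ 0.899, b = sin(fδ)/sin δ ≈ 0.252.
p = a·p₁ + b·p₂ ≈ (-0.692, -0.332, 0.641); φ = arcsin(p_z) ≈ 39.85°, λ = atan2(p_y, p_x) ≈ -154.41°.

≈ (40°N, 154°W)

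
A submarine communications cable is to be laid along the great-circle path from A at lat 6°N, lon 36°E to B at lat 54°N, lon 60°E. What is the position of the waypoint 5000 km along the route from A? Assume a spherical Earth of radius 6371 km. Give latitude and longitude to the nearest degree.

≈ lat 48°N, lon 55°E

Write both endpoints as unit vectors p₁, p₂ with components (cos φ cos λ, cos φ sin λ, sin φ).
The central angle between the endpoints is δ = arccos(p₁·p₂) ≈ 0.904 rad (51.8°). The total great-circle distance is δ·R ≈ 0.904 × 6371 ≈ 5758 km, so the target fraction is f = 5000/5758 ≈ 0.868.
Interpolate at f ≈ 0.868 with slerp weights a = sin((1−f)δ)/sin δ ≈ 0.151, b = sin(fδ)/sin δ ≈ 0.899.
p = a·p₁ + b·p₂ ≈ (0.386, 0.546, 0.743); φ = arcsin(p_z) ≈ 48.03°, λ = atan2(p_y, p_x) ≈ 54.75°.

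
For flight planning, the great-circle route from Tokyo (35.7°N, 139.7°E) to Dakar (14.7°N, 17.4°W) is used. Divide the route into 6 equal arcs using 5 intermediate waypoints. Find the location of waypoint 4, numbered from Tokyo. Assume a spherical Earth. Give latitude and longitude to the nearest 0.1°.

≈ 51.5°N, 7.0°E

Convert each endpoint to a unit vector on the sphere (x = cos φ cos λ, y = cos φ sin λ, z = sin φ).
The central angle between the endpoints is δ = arccos(p₁·p₂) ≈ 2.184 rad (125.1°).
Interpolate at f = 4/6 with slerp weights a = sin((1−f)δ)/sin δ ≈ 0.814, b = sin(fδ)/sin δ ≈ 1.215.
p = a·p₁ + b·p₂ ≈ (0.617, 0.076, 0.783); φ = arcsin(p_z) ≈ 51.54°, λ = atan2(p_y, p_x) ≈ 7.02°.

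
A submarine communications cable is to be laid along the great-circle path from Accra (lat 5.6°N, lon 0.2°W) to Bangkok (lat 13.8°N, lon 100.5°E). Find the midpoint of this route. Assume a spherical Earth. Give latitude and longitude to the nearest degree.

≈ lat 15°N, lon 49°E

Convert each endpoint to a unit vector on the sphere (x = cos φ cos λ, y = cos φ sin λ, z = sin φ).
The central angle between the endpoints is δ = arccos(p₁·p₂) ≈ 1.728 rad (99.0°).
Interpolate at f = 1/2 with slerp weights a = sin((1−f)δ)/sin δ ≈ 0.770, b = sin(fδ)/sin δ ≈ 0.770.
p = a·p₁ + b·p₂ ≈ (0.630, 0.732, 0.259); φ = arcsin(p_z) ≈ 14.99°, λ = atan2(p_y, p_x) ≈ 49.30°.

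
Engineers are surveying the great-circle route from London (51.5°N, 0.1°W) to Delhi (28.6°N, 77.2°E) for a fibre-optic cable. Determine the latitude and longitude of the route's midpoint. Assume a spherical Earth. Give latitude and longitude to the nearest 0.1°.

From cos δ = sin φ₁ sin φ₂ + cos φ₁ cos φ₂ cos Δλ, the central angle is δ ≈ 1.053 rad (60.3°).
Interpolate at f = 1/2 with slerp weights a = sin((1−f)δ)/sin δ ≈ 0.578, b = sin(fδ)/sin δ ≈ 0.578.
p = a·p₁ + b·p₂ ≈ (0.473, 0.495, 0.729); φ = arcsin(p_z) ≈ 46.84°, λ = atan2(p_y, p_x) ≈ 46.30°.

≈ 46.8°N, 46.3°E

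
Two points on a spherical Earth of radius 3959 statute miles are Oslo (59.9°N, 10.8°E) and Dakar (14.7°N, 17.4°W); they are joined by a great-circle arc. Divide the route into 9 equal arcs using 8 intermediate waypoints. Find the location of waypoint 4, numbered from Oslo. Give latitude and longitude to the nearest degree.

Write both endpoints as unit vectors p₁, p₂ with components (cos φ cos λ, cos φ sin λ, sin φ).
The central angle between the endpoints is δ = arccos(p₁·p₂) ≈ 0.867 rad (49.7°).
Interpolate at f = 4/9 with slerp weights a = sin((1−f)δ)/sin δ ≈ 0.608, b = sin(fδ)/sin δ ≈ 0.493.
p = a·p₁ + b·p₂ ≈ (0.754, -0.086, 0.651); φ = arcsin(p_z) ≈ 40.60°, λ = atan2(p_y, p_x) ≈ -6.47°.

≈ 41°N, 6°W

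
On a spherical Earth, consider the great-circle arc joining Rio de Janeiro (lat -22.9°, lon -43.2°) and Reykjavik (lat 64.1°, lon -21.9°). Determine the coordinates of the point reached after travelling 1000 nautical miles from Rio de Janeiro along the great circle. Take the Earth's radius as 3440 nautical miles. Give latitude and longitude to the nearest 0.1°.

≈ lat -6.4°, lon -40.6°

Convert each endpoint to a unit vector on the sphere (x = cos φ cos λ, y = cos φ sin λ, z = sin φ).
The central angle between the endpoints is δ = arccos(p₁·p₂) ≈ 1.546 rad (88.6°). The total great-circle distance is δ·R ≈ 1.546 × 3440 ≈ 5318 nmi, so the target fraction is f = 1000/5318 ≈ 0.188.
Interpolate at f ≈ 0.188 with slerp weights a = sin((1−f)δ)/sin δ ≈ 0.951, b = sin(fδ)/sin δ ≈ 0.287.
p = a·p₁ + b·p₂ ≈ (0.755, -0.646, -0.112); φ = arcsin(p_z) ≈ -6.44°, λ = atan2(p_y, p_x) ≈ -40.58°.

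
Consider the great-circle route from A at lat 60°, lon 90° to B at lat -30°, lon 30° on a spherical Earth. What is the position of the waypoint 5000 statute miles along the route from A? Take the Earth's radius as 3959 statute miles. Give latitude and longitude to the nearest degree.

Convert each endpoint to a unit vector on the sphere (x = cos φ cos λ, y = cos φ sin λ, z = sin φ).
The central angle between the endpoints is δ = arccos(p₁·p₂) ≈ 1.789 rad (102.5°). The total great-circle distance is δ·R ≈ 1.789 × 3959 ≈ 7083 mi, so the target fraction is f = 5000/7083 ≈ 0.706.
Interpolate at f ≈ 0.706 with slerp weights a = sin((1−f)δ)/sin δ ≈ 0.514, b = sin(fδ)/sin δ ≈ 0.976.
p = a·p₁ + b·p₂ ≈ (0.732, 0.680, -0.043); φ = arcsin(p_z) ≈ -2.44°, λ = atan2(p_y, p_x) ≈ 42.88°.

≈ lat -2°, lon 43°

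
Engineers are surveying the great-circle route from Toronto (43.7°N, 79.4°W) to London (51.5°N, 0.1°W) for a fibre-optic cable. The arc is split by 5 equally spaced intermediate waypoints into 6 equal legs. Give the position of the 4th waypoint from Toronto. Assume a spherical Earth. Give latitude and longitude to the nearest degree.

From cos δ = sin φ₁ sin φ₂ + cos φ₁ cos φ₂ cos Δλ, the central angle is δ ≈ 0.897 rad (51.4°).
Interpolate at f = 4/6 with slerp weights a = sin((1−f)δ)/sin δ ≈ 0.377, b = sin(fδ)/sin δ ≈ 0.720.
p = a·p₁ + b·p₂ ≈ (0.499, -0.269, 0.824); φ = arcsin(p_z) ≈ 55.51°, λ = atan2(p_y, p_x) ≈ -28.31°.

≈ 56°N, 28°W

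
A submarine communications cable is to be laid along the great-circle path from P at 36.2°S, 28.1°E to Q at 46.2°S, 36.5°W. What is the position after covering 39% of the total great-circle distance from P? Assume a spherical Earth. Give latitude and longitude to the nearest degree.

≈ 45°S, 6°E

Write both endpoints as unit vectors p₁, p₂ with components (cos φ cos λ, cos φ sin λ, sin φ).
The central angle between the endpoints is δ = arccos(p₁·p₂) ≈ 0.842 rad (48.3°).
Interpolate at f = 0.39 with slerp weights a = sin((1−f)δ)/sin δ ≈ 0.659, b = sin(fδ)/sin δ ≈ 0.432.
p = a·p₁ + b·p₂ ≈ (0.709, 0.072, -0.701); φ = arcsin(p_z) ≈ -44.51°, λ = atan2(p_y, p_x) ≈ 5.82°.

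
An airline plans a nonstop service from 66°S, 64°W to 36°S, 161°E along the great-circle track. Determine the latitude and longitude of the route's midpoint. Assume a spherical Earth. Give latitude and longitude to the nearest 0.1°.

Convert each endpoint to a unit vector on the sphere (x = cos φ cos λ, y = cos φ sin λ, z = sin φ).
The central angle between the endpoints is δ = arccos(p₁·p₂) ≈ 1.262 rad (72.3°).
Interpolate at f = 1/2 with slerp weights a = sin((1−f)δ)/sin δ ≈ 0.619, b = sin(fδ)/sin δ ≈ 0.619.
p = a·p₁ + b·p₂ ≈ (-0.363, -0.063, -0.930); φ = arcsin(p_z) ≈ -68.37°, λ = atan2(p_y, p_x) ≈ -170.12°.

≈ 68.4°S, 170.1°W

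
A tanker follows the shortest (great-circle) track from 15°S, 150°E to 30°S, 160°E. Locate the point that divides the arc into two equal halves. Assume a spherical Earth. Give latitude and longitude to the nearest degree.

The haversine formula gives a central angle δ ≈ 0.307 rad (17.6°) between the endpoints.
Interpolate at f = 1/2 with slerp weights a = sin((1−f)δ)/sin δ ≈ 0.506, b = sin(fδ)/sin δ ≈ 0.506.
p = a·p₁ + b·p₂ ≈ (-0.835, 0.394, -0.384); φ = arcsin(p_z) ≈ -22.58°, λ = atan2(p_y, p_x) ≈ 154.73°.

≈ 23°S, 155°E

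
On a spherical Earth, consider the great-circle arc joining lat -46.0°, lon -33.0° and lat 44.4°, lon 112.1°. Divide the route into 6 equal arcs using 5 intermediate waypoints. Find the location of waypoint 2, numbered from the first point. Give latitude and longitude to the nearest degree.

Write both endpoints as unit vectors p₁, p₂ with components (cos φ cos λ, cos φ sin λ, sin φ).
The central angle between the endpoints is δ = arccos(p₁·p₂) ≈ 2.715 rad (155.6°).
Interpolate at f = 2/6 with slerp weights a = sin((1−f)δ)/sin δ ≈ 2.348, b = sin(fδ)/sin δ ≈ 1.900.
p = a·p₁ + b·p₂ ≈ (0.857, 0.370, -0.359); φ = arcsin(p_z) ≈ -21.05°, λ = atan2(p_y, p_x) ≈ 23.34°.

≈ lat -21°, lon 23°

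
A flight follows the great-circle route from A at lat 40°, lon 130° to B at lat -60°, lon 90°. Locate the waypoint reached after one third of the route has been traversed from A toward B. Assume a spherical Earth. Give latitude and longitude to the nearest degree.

≈ lat 6°, lon 119°

Convert each endpoint to a unit vector on the sphere (x = cos φ cos λ, y = cos φ sin λ, z = sin φ).
The central angle between the endpoints is δ = arccos(p₁·p₂) ≈ 1.837 rad (105.3°).
Interpolate at f = 1/3 with slerp weights a = sin((1−f)δ)/sin δ ≈ 0.975, b = sin(fδ)/sin δ ≈ 0.596.
p = a·p₁ + b·p₂ ≈ (-0.480, 0.870, 0.111); φ = arcsin(p_z) ≈ 6.36°, λ = atan2(p_y, p_x) ≈ 118.89°.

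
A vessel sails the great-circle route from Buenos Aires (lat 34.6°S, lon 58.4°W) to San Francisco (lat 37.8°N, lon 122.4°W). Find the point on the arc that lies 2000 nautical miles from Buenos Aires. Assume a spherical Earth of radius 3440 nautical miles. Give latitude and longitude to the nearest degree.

Convert each endpoint to a unit vector on the sphere (x = cos φ cos λ, y = cos φ sin λ, z = sin φ).
The central angle between the endpoints is δ = arccos(p₁·p₂) ≈ 1.634 rad (93.6°). The total great-circle distance is δ·R ≈ 1.634 × 3440 ≈ 5620 nmi, so the target fraction is f = 2000/5620 ≈ 0.356.
Interpolate at f ≈ 0.356 with slerp weights a = sin((1−f)δ)/sin δ ≈ 0.870, b = sin(fδ)/sin δ ≈ 0.550.
p = a·p₁ + b·p₂ ≈ (0.142, -0.977, -0.157); φ = arcsin(p_z) ≈ -9.03°, λ = atan2(p_y, p_x) ≈ -81.71°.

≈ lat 9°S, lon 82°W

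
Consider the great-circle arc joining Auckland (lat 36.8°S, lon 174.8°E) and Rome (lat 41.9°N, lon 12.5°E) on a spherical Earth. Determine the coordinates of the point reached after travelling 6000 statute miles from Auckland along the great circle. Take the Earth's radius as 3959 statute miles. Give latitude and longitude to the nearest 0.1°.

≈ lat 18.4°N, lon 103.6°E

Write both endpoints as unit vectors p₁, p₂ with components (cos φ cos λ, cos φ sin λ, sin φ).
The central angle between the endpoints is δ = arccos(p₁·p₂) ≈ 2.887 rad (165.4°). The total great-circle distance is δ·R ≈ 2.887 × 3959 ≈ 11431 mi, so the target fraction is f = 6000/11431 ≈ 0.525.
Interpolate at f ≈ 0.525 with slerp weights a = sin((1−f)δ)/sin δ ≈ 3.896, b = sin(fδ)/sin δ ≈ 3.968.
p = a·p₁ + b·p₂ ≈ (-0.223, 0.922, 0.316); φ = arcsin(p_z) ≈ 18.45°, λ = atan2(p_y, p_x) ≈ 103.60°.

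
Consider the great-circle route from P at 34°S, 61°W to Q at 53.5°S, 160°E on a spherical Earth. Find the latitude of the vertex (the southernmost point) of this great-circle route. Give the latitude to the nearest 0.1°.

≈ 71.1°S

The great circle lies in the plane with unit normal n̂ = (p₁ × p₂)/|p₁ × p₂|.
Here n̂_z ≈ -0.324; the vertex latitude is φ_max = arccos|n̂_z| ≈ 71.1°.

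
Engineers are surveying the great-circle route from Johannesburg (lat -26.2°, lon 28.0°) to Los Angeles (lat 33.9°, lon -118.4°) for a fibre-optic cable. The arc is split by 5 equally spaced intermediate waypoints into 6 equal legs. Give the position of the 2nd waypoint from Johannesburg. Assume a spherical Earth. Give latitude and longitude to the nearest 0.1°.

Write both endpoints as unit vectors p₁, p₂ with components (cos φ cos λ, cos φ sin λ, sin φ).
The central angle between the endpoints is δ = arccos(p₁·p₂) ≈ 2.619 rad (150.1°).
Interpolate at f = 2/6 with slerp weights a = sin((1−f)δ)/sin δ ≈ 1.973, b = sin(fδ)/sin δ ≈ 1.535.
p = a·p₁ + b·p₂ ≈ (0.957, -0.290, -0.015); φ = arcsin(p_z) ≈ -0.85°, λ = atan2(p_y, p_x) ≈ -16.85°.

≈ lat -0.8°, lon -16.9°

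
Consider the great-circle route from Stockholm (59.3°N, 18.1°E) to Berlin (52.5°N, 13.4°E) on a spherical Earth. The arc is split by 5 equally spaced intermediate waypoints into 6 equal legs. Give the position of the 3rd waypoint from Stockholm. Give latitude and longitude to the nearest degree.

≈ (56°N, 16°E)

Write both endpoints as unit vectors p₁, p₂ with components (cos φ cos λ, cos φ sin λ, sin φ).
The central angle between the endpoints is δ = arccos(p₁·p₂) ≈ 0.127 rad (7.3°).
Interpolate at f = 3/6 with slerp weights a = sin((1−f)δ)/sin δ ≈ 0.501, b = sin(fδ)/sin δ ≈ 0.501.
p = a·p₁ + b·p₂ ≈ (0.540, 0.150, 0.828); φ = arcsin(p_z) ≈ 55.92°, λ = atan2(p_y, p_x) ≈ 15.54°.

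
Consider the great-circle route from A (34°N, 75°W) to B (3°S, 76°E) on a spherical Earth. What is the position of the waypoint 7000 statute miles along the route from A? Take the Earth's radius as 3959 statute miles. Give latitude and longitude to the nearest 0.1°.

≈ (26.1°N, 51.5°E)

Write both endpoints as unit vectors p₁, p₂ with components (cos φ cos λ, cos φ sin λ, sin φ).
The central angle between the endpoints is δ = arccos(p₁·p₂) ≈ 2.424 rad (138.9°). The total great-circle distance is δ·R ≈ 2.424 × 3959 ≈ 9596 mi, so the target fraction is f = 7000/9596 ≈ 0.729.
Interpolate at f ≈ 0.729 with slerp weights a = sin((1−f)δ)/sin δ ≈ 0.927, b = sin(fδ)/sin δ ≈ 1.491.
p = a·p₁ + b·p₂ ≈ (0.559, 0.702, 0.441); φ = arcsin(p_z) ≈ 26.14°, λ = atan2(p_y, p_x) ≈ 51.47°.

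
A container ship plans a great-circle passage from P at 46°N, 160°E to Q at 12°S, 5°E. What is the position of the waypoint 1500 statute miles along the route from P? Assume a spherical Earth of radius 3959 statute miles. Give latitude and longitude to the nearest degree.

Write both endpoints as unit vectors p₁, p₂ with components (cos φ cos λ, cos φ sin λ, sin φ).
The central angle between the endpoints is δ = arccos(p₁·p₂) ≈ 2.442 rad (139.9°). The total great-circle distance is δ·R ≈ 2.442 × 3959 ≈ 9670 mi, so the target fraction is f = 1500/9670 ≈ 0.155.
Interpolate at f ≈ 0.155 with slerp weights a = sin((1−f)δ)/sin δ ≈ 1.369, b = sin(fδ)/sin δ ≈ 0.575.
p = a·p₁ + b·p₂ ≈ (-0.334, 0.374, 0.865); φ = arcsin(p_z) ≈ 59.91°, λ = atan2(p_y, p_x) ≈ 131.71°.

≈ 60°N, 132°E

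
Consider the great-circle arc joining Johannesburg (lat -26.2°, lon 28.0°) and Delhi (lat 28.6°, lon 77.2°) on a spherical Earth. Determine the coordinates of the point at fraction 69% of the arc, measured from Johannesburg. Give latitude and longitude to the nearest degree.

Write both endpoints as unit vectors p₁, p₂ with components (cos φ cos λ, cos φ sin λ, sin φ).
The central angle between the endpoints is δ = arccos(p₁·p₂) ≈ 1.263 rad (72.3°).
Interpolate at f = 0.69 with slerp weights a = sin((1−f)δ)/sin δ ≈ 0.400, b = sin(fδ)/sin δ ≈ 0.803.
p = a·p₁ + b·p₂ ≈ (0.473, 0.856, 0.208); φ = arcsin(p_z) ≈ 11.98°, λ = atan2(p_y, p_x) ≈ 61.06°.

≈ lat 12°, lon 61°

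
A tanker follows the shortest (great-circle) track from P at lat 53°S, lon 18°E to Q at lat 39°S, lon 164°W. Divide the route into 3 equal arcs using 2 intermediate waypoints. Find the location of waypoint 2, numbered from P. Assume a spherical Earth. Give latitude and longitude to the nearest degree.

≈ lat 68°S, lon 166°W

From cos δ = sin φ₁ sin φ₂ + cos φ₁ cos φ₂ cos Δλ, the central angle is δ ≈ 1.536 rad (88.0°).
Interpolate at f = 2/3 with slerp weights a = sin((1−f)δ)/sin δ ≈ 0.490, b = sin(fδ)/sin δ ≈ 0.855.
p = a·p₁ + b·p₂ ≈ (-0.358, -0.092, -0.929); φ = arcsin(p_z) ≈ -68.31°, λ = atan2(p_y, p_x) ≈ -165.60°.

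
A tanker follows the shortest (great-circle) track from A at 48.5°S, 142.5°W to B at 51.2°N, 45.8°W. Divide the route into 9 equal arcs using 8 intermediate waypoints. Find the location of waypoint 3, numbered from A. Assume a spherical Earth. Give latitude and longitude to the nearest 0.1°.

≈ 16.1°S, 107.7°W

Write both endpoints as unit vectors p₁, p₂ with components (cos φ cos λ, cos φ sin λ, sin φ).
The central angle between the endpoints is δ = arccos(p₁·p₂) ≈ 2.255 rad (129.2°).
Interpolate at f = 3/9 with slerp weights a = sin((1−f)δ)/sin δ ≈ 1.288, b = sin(fδ)/sin δ ≈ 0.881.
p = a·p₁ + b·p₂ ≈ (-0.292, -0.915, -0.278); φ = arcsin(p_z) ≈ -16.11°, λ = atan2(p_y, p_x) ≈ -107.69°.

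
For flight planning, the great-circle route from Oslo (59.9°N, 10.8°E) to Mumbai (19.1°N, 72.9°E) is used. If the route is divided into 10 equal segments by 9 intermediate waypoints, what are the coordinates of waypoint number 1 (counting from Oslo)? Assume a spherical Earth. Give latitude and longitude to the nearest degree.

≈ 58°N, 22°E

Write both endpoints as unit vectors p₁, p₂ with components (cos φ cos λ, cos φ sin λ, sin φ).
The central angle between the endpoints is δ = arccos(p₁·p₂) ≈ 1.042 rad (59.7°).
Interpolate at f = 1/10 with slerp weights a = sin((1−f)δ)/sin δ ≈ 0.934, b = sin(fδ)/sin δ ≈ 0.120.
p = a·p₁ + b·p₂ ≈ (0.493, 0.197, 0.847); φ = arcsin(p_z) ≈ 57.92°, λ = atan2(p_y, p_x) ≈ 21.72°.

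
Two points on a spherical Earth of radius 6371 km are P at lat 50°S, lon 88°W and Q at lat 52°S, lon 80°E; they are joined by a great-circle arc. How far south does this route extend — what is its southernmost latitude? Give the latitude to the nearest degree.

The great circle lies in the plane with unit normal n̂ = (p₁ × p₂)/|p₁ × p₂|.
Here n̂_z ≈ +0.084; the vertex latitude is φ_max = arccos|n̂_z| ≈ 85.2°.
Check via Clairaut: cos φ_max = |cos φ₁| · sin C = cos(50.0°)·sin(172.5°) ≈ 0.084, again giving ≈ 85.2°.

≈ 85°S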